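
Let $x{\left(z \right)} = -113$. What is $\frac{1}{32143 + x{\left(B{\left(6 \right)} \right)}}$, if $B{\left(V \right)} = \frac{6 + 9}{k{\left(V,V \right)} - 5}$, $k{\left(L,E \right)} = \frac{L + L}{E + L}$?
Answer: $\frac{1}{32030} \approx 3.1221 \cdot 10^{-5}$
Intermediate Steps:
$k{\left(L,E \right)} = \frac{2 L}{E + L}$
$B{\left(V \right)} = - \frac{15}{4}$ ($B{\left(V \right)} = \frac{6 + 9}{\frac{2 V}{V + V} - 5} = \frac{15}{\frac{2 V}{2 V} - 5} = \frac{15}{2 V \frac{1}{2 V} - 5} = \frac{15}{1 - 5} = \frac{15}{-4} = 15 \left(- \frac{1}{4}\right) = - \frac{15}{4}$)
$\frac{1}{32143 + x{\left(B{\left(6 \right)} \right)}} = \frac{1}{32143 - 113} = \frac{1}{32030}$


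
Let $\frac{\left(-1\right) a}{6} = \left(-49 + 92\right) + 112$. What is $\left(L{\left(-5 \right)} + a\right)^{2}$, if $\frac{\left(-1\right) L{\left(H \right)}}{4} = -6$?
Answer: $820836$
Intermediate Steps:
$L{\left(H \right)} = 24$ ($L{\left(H \right)} = \left(-4\right) \left(-6\right) = 24$)
$a = -930$ ($a = - 6 \left(\left(-49 + 92\right) + 112\right) = - 6 \left(43 + 112\right) = \left(-6\right) 155 = -930$)
$\left(L{\left(-5 \right)} + a\right)^{2} = \left(24 - 930\right)^{2} = \left(-906\right)^{2} = 820836$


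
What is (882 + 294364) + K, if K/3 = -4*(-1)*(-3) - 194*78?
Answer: 249814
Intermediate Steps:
K = -45432 (K = 3*(-4*(-1)*(-3) - 194*78) = 3*(4*(-3) - 15132) = 3*(-12 - 15132) = 3*(-15144) = -45432)
(882 + 294364) + K = (882 + 294364) - 45432 = 295246 - 45432 = 249814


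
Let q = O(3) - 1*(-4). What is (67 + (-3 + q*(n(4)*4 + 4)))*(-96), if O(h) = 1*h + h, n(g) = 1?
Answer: -13824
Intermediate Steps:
O(h) = 2*h (O(h) = h + h = 2*h)
q = 10 (q = 2*3 - 1*(-4) = 6 + 4 = 10)
(67 + (-3 + q*(n(4)*4 + 4)))*(-96) = (67 + (-3 + 10*(1*4 + 4)))*(-96) = (67 + (-3 + 10*(4 + 4)))*(-96) = (67 + (-3 + 10*8))*(-96) = (67 + (-3 + 80))*(-96) = (67 + 77)*(-96) = 144*(-96) = -13824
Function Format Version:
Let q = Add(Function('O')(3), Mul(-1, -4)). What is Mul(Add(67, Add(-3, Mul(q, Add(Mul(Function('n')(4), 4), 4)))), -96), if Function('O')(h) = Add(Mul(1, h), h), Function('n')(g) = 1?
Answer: -13824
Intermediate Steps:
Function('O')(h) = Mul(2, h) (Function('O')(h) = Add(h, h) = Mul(2, h))
q = 10 (q = Add(Mul(2, 3), Mul(-1, -4)) = Add(6, 4) = 10)
Mul(Add(67, Add(-3, Mul(q, Add(Mul(Function('n')(4), 4), 4)))), -96) = Mul(Add(67, Add(-3, Mul(10, Add(Mul(1, 4), 4)))), -96) = Mul(Add(67, Add(-3, Mul(10, Add(4, 4)))), -96) = Mul(Add(67, Add(-3, Mul(10, 8))), -96) = Mul(Add(67, Add(-3, 80)), -96) = Mul(Add(67, 77), -96) = Mul(144, -96) = -13824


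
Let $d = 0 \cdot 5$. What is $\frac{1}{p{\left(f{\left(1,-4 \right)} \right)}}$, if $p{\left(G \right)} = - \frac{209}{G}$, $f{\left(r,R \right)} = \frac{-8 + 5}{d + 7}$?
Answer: $\frac{3}{1463} \approx 0.0020506$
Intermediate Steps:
$d = 0$
$f{\left(r,R \right)} = - \frac{3}{7}$ ($f{\left(r,R \right)} = \frac{-8 + 5}{0 + 7} = - \frac{3}{7}$)
$\frac{1}{p{\left(f{\left(1,-4 \right)} \right)}} = \frac{1}{\left(-209\right) \frac{1}{- \frac{3}{7}}} = \frac{1}{\left(-209\right) \left(- \frac{7}{3}\right)} = \frac{1}{\frac{1463}{3}} = \frac{3}{1463}$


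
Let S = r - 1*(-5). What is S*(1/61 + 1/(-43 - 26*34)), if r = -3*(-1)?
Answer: 9140/71553 ≈ 0.12774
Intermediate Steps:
r = 3
S = 8 (S = 3 - 1*(-5) = 3 + 5 = 8)
S*(1/61 + 1/(-43 - 26*34)) = 8*(1/61 + 1/(-43 - 26*34)) = 8*(1*(1/61) + (1/34)/(-69)) = 8*(1/61 - 1/69*1/34) = 8*(1/61 - 1/2346) = 8*(2285/143106) = 9140/71553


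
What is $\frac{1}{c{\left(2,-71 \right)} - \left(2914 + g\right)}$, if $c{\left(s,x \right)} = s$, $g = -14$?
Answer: $- \frac{1}{2898} \approx -0.00034507$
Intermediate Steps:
$\frac{1}{c{\left(2,-71 \right)} - \left(2914 + g\right)} = \frac{1}{2 + \left(-3652 + \left(738 - -14\right)\right)} = \frac{1}{2 + \left(-3652 + \left(738 + 14\right)\right)} = \frac{1}{2 + \left(-3652 + 752\right)} = \frac{1}{2 - 2900} = \frac{1}{-2898} = - \frac{1}{2898}$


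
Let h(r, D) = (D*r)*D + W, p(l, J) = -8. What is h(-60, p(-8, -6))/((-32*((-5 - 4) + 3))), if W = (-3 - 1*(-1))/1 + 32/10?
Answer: -3199/160 ≈ -19.994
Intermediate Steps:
W = 6/5 (W = (-3 + 1)*1 + 32*(⅒) = -2*1 + 16/5 = -2 + 16/5 = 6/5 ≈ 1.2000)
h(r, D) = 6/5 + r*D² (h(r, D) = (D*r)*D + 6/5 = r*D² + 6/5 = 6/5 + r*D²)
h(-60, p(-8, -6))/((-32*((-5 - 4) + 3))) = (6/5 - 60*(-8)²)/((-32*((-5 - 4) + 3))) = (6/5 - 60*64)/((-32*(-9 + 3))) = (6/5 - 3840)/((-32*(-6))) = -19194/5/192 = -19194/5*1/192 = -3199/160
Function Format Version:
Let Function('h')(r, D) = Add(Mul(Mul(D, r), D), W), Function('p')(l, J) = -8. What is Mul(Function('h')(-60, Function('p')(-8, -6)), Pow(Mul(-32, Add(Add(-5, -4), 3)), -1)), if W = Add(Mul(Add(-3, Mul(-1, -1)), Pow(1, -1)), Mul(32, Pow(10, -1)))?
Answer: Rational(-3199, 160) ≈ -19.994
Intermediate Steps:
W = Rational(6, 5) (W = Add(Mul(Add(-3, 1), 1), Mul(32, Rational(1, 10))) = Add(Mul(-2, 1), Rational(16, 5)) = Add(-2, Rational(16, 5)) = Rational(6, 5) ≈ 1.2000)
Function('h')(r, D) = Add(Rational(6, 5), Mul(r, Pow(D, 2))) (Function('h')(r, D) = Add(Mul(Mul(D, r), D), Rational(6, 5)) = Add(Mul(r, Pow(D, 2)), Rational(6, 5)) = Add(Rational(6, 5), Mul(r, Pow(D, 2))))
Mul(Function('h')(-60, Function('p')(-8, -6)), Pow(Mul(-32, Add(Add(-5, -4), 3)), -1)) = Mul(Add(Rational(6, 5), Mul(-60, Pow(-8, 2))), Pow(Mul(-32, Add(Add(-5, -4), 3)), -1)) = Mul(Add(Rational(6, 5), Mul(-60, 64)), Pow(Mul(-32, Add(-9, 3)), -1)) = Mul(Add(Rational(6, 5), -3840), Pow(Mul(-32, -6), -1)) = Mul(Rational(-19194, 5), Pow(192, -1)) = Mul(Rational(-19194, 5), Rational(1, 192)) = Rational(-3199, 160)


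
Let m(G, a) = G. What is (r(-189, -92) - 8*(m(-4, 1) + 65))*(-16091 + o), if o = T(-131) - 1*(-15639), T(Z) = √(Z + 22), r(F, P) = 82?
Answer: 183512 - 406*I*√109 ≈ 1.8351e+5 - 4238.8*I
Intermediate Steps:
T(Z) = √(22 + Z)
o = 15639 + I*√109 (o = √(22 - 131) - 1*(-15639) = √(-109) + 15639 = I*√109 + 15639 = 15639 + I*√109 ≈ 15639.0 + 10.44*I)
(r(-189, -92) - 8*(m(-4, 1) + 65))*(-16091 + o) = (82 - 8*(-4 + 65))*(-16091 + (15639 + I*√109)) = (82 - 8*61)*(-452 + I*√109) = (82 - 488)*(-452 + I*√109) = -406*(-452 + I*√109) = 183512 - 406*I*√109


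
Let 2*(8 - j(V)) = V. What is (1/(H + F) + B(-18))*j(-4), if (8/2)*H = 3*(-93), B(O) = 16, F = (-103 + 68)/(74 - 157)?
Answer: 3679400/23017 ≈ 159.86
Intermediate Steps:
F = 35/83 (F = -35/(-83) = -35*(-1/83) = 35/83 ≈ 0.42169)
H = -279/4 (H = (3*(-93))/4 = (¼)*(-279) = -279/4 ≈ -69.750)
j(V) = 8 - V/2
(1/(H + F) + B(-18))*j(-4) = (1/(-279/4 + 35/83) + 16)*(8 - ½*(-4)) = (1/(-23017/332) + 16)*(8 + 2) = (-332/23017 + 16)*10 = (367940/23017)*10 = 3679400/23017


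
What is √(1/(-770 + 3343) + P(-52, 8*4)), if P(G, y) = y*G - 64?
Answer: I*√11439925939/2573 ≈ 41.569*I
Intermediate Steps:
P(G, y) = -64 + G*y (P(G, y) = G*y - 64 = -64 + G*y)
√(1/(-770 + 3343) + P(-52, 8*4)) = √(1/(-770 + 3343) + (-64 - 416*4)) = √(1/2573 + (-64 - 52*32)) = √(1/2573 + (-64 - 1664)) = √(1/2573 - 1728) = √(-4446143/2573) = I*√11439925939/2573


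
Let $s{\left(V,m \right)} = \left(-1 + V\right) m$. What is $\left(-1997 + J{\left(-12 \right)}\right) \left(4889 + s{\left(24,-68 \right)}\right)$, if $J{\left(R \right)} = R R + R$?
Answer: $-6201125$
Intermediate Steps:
$J{\left(R \right)} = R + R^{2}$ ($J{\left(R \right)} = R^{2} + R = R + R^{2}$)
$s{\left(V,m \right)} = m \left(-1 + V\right)$
$\left(-1997 + J{\left(-12 \right)}\right) \left(4889 + s{\left(24,-68 \right)}\right) = \left(-1997 - 12 \left(1 - 12\right)\right) \left(4889 - 68 \left(-1 + 24\right)\right) = \left(-1997 - -132\right) \left(4889 - 1564\right) = \left(-1997 + 132\right) \left(4889 - 1564\right) = \left(-1865\right) 3325 = -6201125$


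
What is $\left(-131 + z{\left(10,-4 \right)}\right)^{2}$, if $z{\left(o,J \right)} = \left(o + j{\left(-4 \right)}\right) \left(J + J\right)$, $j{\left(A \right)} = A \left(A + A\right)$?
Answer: $218089$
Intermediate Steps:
$j{\left(A \right)} = 2 A^{2}$ ($j{\left(A \right)} = A 2 A = 2 A^{2}$)
$z{\left(o,J \right)} = 2 J \left(32 + o\right)$ ($z{\left(o,J \right)} = \left(o + 2 \left(-4\right)^{2}\right) \left(J + J\right) = \left(o + 2 \cdot 16\right) 2 J = \left(o + 32\right) 2 J = \left(32 + o\right) 2 J = 2 J \left(32 + o\right)$)
$\left(-131 + z{\left(10,-4 \right)}\right)^{2} = \left(-131 + 2 \left(-4\right) \left(32 + 10\right)\right)^{2} = \left(-131 + 2 \left(-4\right) 42\right)^{2} = \left(-131 - 336\right)^{2} = \left(-467\right)^{2} = 218089$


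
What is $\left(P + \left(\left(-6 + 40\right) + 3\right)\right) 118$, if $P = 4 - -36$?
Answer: $9086$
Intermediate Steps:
$P = 40$ ($P = 4 + 36 = 40$)
$\left(P + \left(\left(-6 + 40\right) + 3\right)\right) 118 = \left(40 + \left(\left(-6 + 40\right) + 3\right)\right) 118 = \left(40 + \left(34 + 3\right)\right) 118 = \left(40 + 37\right) 118 = 77 \cdot 118 = 9086$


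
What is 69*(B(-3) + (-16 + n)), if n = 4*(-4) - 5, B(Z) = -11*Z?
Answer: -276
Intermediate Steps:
n = -21 (n = -16 - 5 = -21)
69*(B(-3) + (-16 + n)) = 69*(-11*(-3) + (-16 - 21)) = 69*(33 - 37) = 69*(-4) = -276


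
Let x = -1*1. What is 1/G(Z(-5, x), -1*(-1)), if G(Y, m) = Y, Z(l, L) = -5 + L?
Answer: -1/6 ≈ -0.16667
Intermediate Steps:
x = -1
1/G(Z(-5, x), -1*(-1)) = 1/(-5 - 1) = 1/(-6) = -1/6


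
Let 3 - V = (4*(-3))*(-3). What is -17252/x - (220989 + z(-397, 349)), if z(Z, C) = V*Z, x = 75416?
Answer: -4413537173/18854 ≈ -2.3409e+5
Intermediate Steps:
V = -33 (V = 3 - 4*(-3)*(-3) = 3 - (-12)*(-3) = 3 - 1*36 = 3 - 36 = -33)
z(Z, C) = -33*Z
-17252/x - (220989 + z(-397, 349)) = -17252/75416 - (220989 - 33*(-397)) = -17252*1/75416 - (220989 + 13101) = -4313/18854 - 1*234090 = -4313/18854 - 234090 = -4413537173/18854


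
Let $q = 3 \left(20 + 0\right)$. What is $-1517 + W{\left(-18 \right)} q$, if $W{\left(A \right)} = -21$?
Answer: $-2777$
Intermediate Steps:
$q = 60$ ($q = 3 \cdot 20 = 60$)
$-1517 + W{\left(-18 \right)} q = -1517 - 1260 = -2777$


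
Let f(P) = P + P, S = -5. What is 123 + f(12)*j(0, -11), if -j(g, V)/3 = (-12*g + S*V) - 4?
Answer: -3549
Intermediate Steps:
f(P) = 2*P
j(g, V) = 12 + 15*V + 36*g (j(g, V) = -3*((-12*g - 5*V) - 4) = -3*(-4 - 12*g - 5*V) = 12 + 15*V + 36*g)
123 + f(12)*j(0, -11) = 123 + (2*12)*(12 + 15*(-11) + 36*0) = 123 + 24*(12 - 165 + 0) = 123 + 24*(-153) = 123 - 3672 = -3549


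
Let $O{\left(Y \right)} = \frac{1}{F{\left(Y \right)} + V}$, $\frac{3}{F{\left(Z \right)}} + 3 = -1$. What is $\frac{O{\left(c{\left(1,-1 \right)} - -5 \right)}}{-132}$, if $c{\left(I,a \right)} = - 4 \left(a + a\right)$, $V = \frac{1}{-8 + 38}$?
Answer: $\frac{5}{473} \approx 0.010571$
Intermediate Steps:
$F{\left(Z \right)} = - \frac{3}{4}$ ($F{\left(Z \right)} = \frac{3}{-3 - 1} = \frac{3}{-4} = 3 \left(- \frac{1}{4}\right) = - \frac{3}{4}$)
$V = \frac{1}{30} \approx 0.033333$
$c{\left(I,a \right)} = - 8 a$ ($c{\left(I,a \right)} = - 4 \cdot 2 a = - 8 a$)
$O{\left(Y \right)} = - \frac{60}{43}$ ($O{\left(Y \right)} = \frac{1}{- \frac{3}{4} + \frac{1}{30}} = \frac{1}{- \frac{43}{60}} = - \frac{60}{43}$)
$\frac{O{\left(c{\left(1,-1 \right)} - -5 \right)}}{-132} = - \frac{60}{43 \left(-132\right)} = \left(- \frac{60}{43}\right) \left(- \frac{1}{132}\right) = \frac{5}{473}$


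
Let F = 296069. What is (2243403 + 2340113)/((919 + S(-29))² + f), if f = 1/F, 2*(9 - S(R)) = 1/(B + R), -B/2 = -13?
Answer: 48853331949744/9182213205545 ≈ 5.3204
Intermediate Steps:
B = 26 (B = -2*(-13) = 26)
S(R) = 9 - 1/(2*(26 + R))
f = 1/296069 ≈ 3.3776e-6
(2243403 + 2340113)/((919 + S(-29))² + f) = (2243403 + 2340113)/((919 + (467 + 18*(-29))/(2*(26 - 29)))² + 1/296069) = 4583516/((919 + (½)*(467 - 522)/(-3))² + 1/296069) = 4583516/((919 + (½)*(-⅓)*(-55))² + 1/296069) = 4583516/((919 + 55/6)² + 1/296069) = 4583516/((5569/6)² + 1/296069) = 4583516/(31013761/36 + 1/296069) = 4583516/(9182213205545/10658484) = 4583516*(10658484/9182213205545) = 48853331949744/9182213205545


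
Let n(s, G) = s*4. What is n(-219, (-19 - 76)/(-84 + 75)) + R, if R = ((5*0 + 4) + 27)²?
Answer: 85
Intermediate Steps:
n(s, G) = 4*s
R = 961 (R = ((0 + 4) + 27)² = (4 + 27)² = 31² = 961)
n(-219, (-19 - 76)/(-84 + 75)) + R = 4*(-219) + 961 = -876 + 961 = 85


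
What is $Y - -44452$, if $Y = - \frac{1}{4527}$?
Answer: $\frac{201234203}{4527} \approx 44452.0$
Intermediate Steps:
$Y = - \frac{1}{4527}$ ($Y = \left(-1\right) \frac{1}{4527} = - \frac{1}{4527} \approx -0.0002209$)
$Y - -44452 = - \frac{1}{4527} - -44452 = - \frac{1}{4527} + 44452 = \frac{201234203}{4527}$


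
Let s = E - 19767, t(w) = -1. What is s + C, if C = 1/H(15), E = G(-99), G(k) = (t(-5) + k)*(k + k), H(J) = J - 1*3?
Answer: 397/12 ≈ 33.083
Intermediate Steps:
H(J) = -3 + J (H(J) = J - 3 = -3 + J)
G(k) = 2*k*(-1 + k) (G(k) = (-1 + k)*(k + k) = (-1 + k)*(2*k) = 2*k*(-1 + k))
E = 19800 (E = 2*(-99)*(-1 - 99) = 2*(-99)*(-100) = 19800)
s = 33 (s = 19800 - 19767 = 33)
C = 1/12 (C = 1/(-3 + 15) = 1/12 ≈ 0.083333)
s + C = 33 + 1/12 = 397/12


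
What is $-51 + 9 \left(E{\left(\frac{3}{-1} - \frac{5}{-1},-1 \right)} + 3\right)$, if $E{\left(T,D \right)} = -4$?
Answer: $-60$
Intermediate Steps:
$-51 + 9 \left(E{\left(\frac{3}{-1} - \frac{5}{-1},-1 \right)} + 3\right) = -51 + 9 \left(-4 + 3\right) = -51 + 9 \left(-1\right) = -51 - 9 = -60$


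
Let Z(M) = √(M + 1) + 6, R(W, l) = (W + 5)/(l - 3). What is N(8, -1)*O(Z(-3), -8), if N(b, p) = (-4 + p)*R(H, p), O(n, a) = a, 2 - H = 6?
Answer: -10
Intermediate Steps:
H = -4 (H = 2 - 1*6 = 2 - 6 = -4)
R(W, l) = (5 + W)/(-3 + l)
Z(M) = 6 + √(1 + M) (Z(M) = √(1 + M) + 6 = 6 + √(1 + M))
N(b, p) = (-4 + p)/(-3 + p) (N(b, p) = (-4 + p)*((5 - 4)/(-3 + p)) = (-4 + p)*(1/(-3 + p)) = (-4 + p)/(-3 + p))
N(8, -1)*O(Z(-3), -8) = ((-4 - 1)/(-3 - 1))*(-8) = (-5/(-4))*(-8) = -¼*(-5)*(-8) = (5/4)*(-8) = -10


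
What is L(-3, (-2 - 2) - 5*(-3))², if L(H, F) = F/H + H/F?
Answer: 16900/1089 ≈ 15.519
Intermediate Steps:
L(-3, (-2 - 2) - 5*(-3))² = (((-2 - 2) - 5*(-3))/(-3) - 3/((-2 - 2) - 5*(-3)))² = ((-4 + 15)*(-⅓) - 3/(-4 + 15))² = (11*(-⅓) - 3/11)² = (-11/3 - 3*1/11)² = (-11/3 - 3/11)² = (-130/33)² = 16900/1089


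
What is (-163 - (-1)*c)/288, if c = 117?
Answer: -23/144 ≈ -0.15972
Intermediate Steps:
(-163 - (-1)*c)/288 = (-163 - (-1)*117)/288 = (-163 - 1*(-117))*(1/288) = (-163 + 117)*(1/288) = -46*1/288 = -23/144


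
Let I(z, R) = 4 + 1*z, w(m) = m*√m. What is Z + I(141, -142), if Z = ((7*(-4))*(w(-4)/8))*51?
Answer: 145 + 1428*I ≈ 145.0 + 1428.0*I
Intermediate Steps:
w(m) = m^(3/2)
Z = 1428*I (Z = ((7*(-4))*((-4)^(3/2)/8))*51 = -28*(-8*I)/8*51 = -(-28)*I*51 = (28*I)*51 = 1428*I ≈ 1428.0*I)
I(z, R) = 4 + z
Z + I(141, -142) = 1428*I + (4 + 141) = 1428*I + 145 = 145 + 1428*I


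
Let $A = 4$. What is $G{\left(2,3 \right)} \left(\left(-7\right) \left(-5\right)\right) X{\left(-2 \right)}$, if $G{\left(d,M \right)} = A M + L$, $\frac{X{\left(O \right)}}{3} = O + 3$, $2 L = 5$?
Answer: $\frac{3045}{2} \approx 1522.5$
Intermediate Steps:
$L = \frac{5}{2}$ ($L = \frac{1}{2} \cdot 5 = \frac{5}{2} \approx 2.5$)
$X{\left(O \right)} = 9 + 3 O$ ($X{\left(O \right)} = 3 \left(O + 3\right) = 3 \left(3 + O\right) = 9 + 3 O$)
$G{\left(d,M \right)} = \frac{5}{2} + 4 M$ ($G{\left(d,M \right)} = 4 M + \frac{5}{2} = \frac{5}{2} + 4 M$)
$G{\left(2,3 \right)} \left(\left(-7\right) \left(-5\right)\right) X{\left(-2 \right)} = \left(\frac{5}{2} + 4 \cdot 3\right) \left(\left(-7\right) \left(-5\right)\right) \left(9 + 3 \left(-2\right)\right) = \left(\frac{5}{2} + 12\right) 35 \left(9 - 6\right) = \frac{29}{2} \cdot 35 \cdot 3 = \frac{1015}{2} \cdot 3 = \frac{3045}{2}$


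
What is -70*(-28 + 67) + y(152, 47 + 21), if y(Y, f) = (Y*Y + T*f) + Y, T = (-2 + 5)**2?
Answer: 21138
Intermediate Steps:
T = 9 (T = 3**2 = 9)
y(Y, f) = Y + Y**2 + 9*f (y(Y, f) = (Y*Y + 9*f) + Y = (Y**2 + 9*f) + Y = Y + Y**2 + 9*f)
-70*(-28 + 67) + y(152, 47 + 21) = -70*(-28 + 67) + (152 + 152**2 + 9*(47 + 21)) = -70*39 + (152 + 23104 + 9*68) = -2730 + (152 + 23104 + 612) = -2730 + 23868 = 21138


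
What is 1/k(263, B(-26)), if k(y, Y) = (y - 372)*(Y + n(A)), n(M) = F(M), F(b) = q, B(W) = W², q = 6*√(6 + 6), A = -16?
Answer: -169/12440824 + 3*√3/12440824 ≈ -1.3167e-5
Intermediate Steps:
q = 12*√3 (q = 6*√12 = 6*(2*√3) = 12*√3 ≈ 20.785)
F(b) = 12*√3
n(M) = 12*√3
k(y, Y) = (-372 + y)*(Y + 12*√3) (k(y, Y) = (y - 372)*(Y + 12*√3) = (-372 + y)*(Y + 12*√3))
1/k(263, B(-26)) = 1/(-4464*√3 - 372*(-26)² + (-26)²*263 + 12*263*√3) = 1/(-4464*√3 - 372*676 + 676*263 + 3156*√3) = 1/(-4464*√3 - 251472 + 177788 + 3156*√3) = 1/(-73684 - 1308*√3)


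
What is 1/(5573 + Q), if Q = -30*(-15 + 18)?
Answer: 1/5483 ≈ 0.00018238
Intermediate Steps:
Q = -90 (Q = -30*3 = -90)
1/(5573 + Q) = 1/(5573 - 90) = 1/5483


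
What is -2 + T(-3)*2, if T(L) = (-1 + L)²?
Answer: 30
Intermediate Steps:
-2 + T(-3)*2 = -2 + (-1 - 3)²*2 = -2 + (-4)²*2 = -2 + 16*2 = -2 + 32 = 30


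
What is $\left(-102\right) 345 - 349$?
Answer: $-35539$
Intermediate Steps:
$\left(-102\right) 345 - 349 = -35190 - 349 = -35539$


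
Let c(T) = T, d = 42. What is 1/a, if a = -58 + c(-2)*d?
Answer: -1/142 ≈ -0.0070423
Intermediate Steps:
a = -142 (a = -58 - 2*42 = -58 - 84 = -142)
1/a = 1/(-142) = -1/142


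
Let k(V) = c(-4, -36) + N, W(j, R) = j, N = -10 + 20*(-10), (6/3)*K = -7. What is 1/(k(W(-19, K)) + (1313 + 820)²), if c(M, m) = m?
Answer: 1/4549443 ≈ 2.1981e-7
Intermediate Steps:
K = -7/2 (K = (½)*(-7) = -7/2 ≈ -3.5000)
N = -210 (N = -10 - 200 = -210)
k(V) = -246 (k(V) = -36 - 210 = -246)
1/(k(W(-19, K)) + (1313 + 820)²) = 1/(-246 + (1313 + 820)²) = 1/(-246 + 2133²) = 1/(-246 + 4549689) = 1/4549443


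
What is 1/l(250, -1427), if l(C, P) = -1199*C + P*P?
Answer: 1/1736579 ≈ 5.7584e-7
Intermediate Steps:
l(C, P) = P² - 1199*C (l(C, P) = -1199*C + P² = P² - 1199*C)
1/l(250, -1427) = 1/((-1427)² - 1199*250) = 1/(2036329 - 299750) = 1/1736579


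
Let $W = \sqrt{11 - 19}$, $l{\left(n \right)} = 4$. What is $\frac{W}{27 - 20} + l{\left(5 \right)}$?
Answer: $4 + \frac{2 i \sqrt{2}}{7} \approx 4.0 + 0.40406 i$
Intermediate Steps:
$W = 2 i \sqrt{2}$ ($W = \sqrt{-8} = 2 i \sqrt{2} \approx 2.8284 i$)
$\frac{W}{27 - 20} + l{\left(5 \right)} = \frac{2 i \sqrt{2}}{27 - 20} + 4 = \frac{2 i \sqrt{2}}{7} + 4 = 4 + \frac{2 i \sqrt{2}}{7}$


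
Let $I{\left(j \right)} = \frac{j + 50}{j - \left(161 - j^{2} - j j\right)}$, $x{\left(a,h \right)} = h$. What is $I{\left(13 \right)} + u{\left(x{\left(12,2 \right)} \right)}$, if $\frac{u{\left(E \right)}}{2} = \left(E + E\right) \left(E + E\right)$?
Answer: $\frac{6143}{190} \approx 32.332$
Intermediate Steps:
$I{\left(j \right)} = \frac{50 + j}{-161 + j + 2 j^{2}}$ ($I{\left(j \right)} = \frac{50 + j}{j + \left(\left(j^{2} + j^{2}\right) - 161\right)} = \frac{50 + j}{j + \left(2 j^{2} - 161\right)} = \frac{50 + j}{j + \left(-161 + 2 j^{2}\right)} = \frac{50 + j}{-161 + j + 2 j^{2}}$)
$u{\left(E \right)} = 8 E^{2}$ ($u{\left(E \right)} = 2 \left(E + E\right) \left(E + E\right) = 2 \cdot 2 E 2 E = 2 \cdot 4 E^{2} = 8 E^{2}$)
$I{\left(13 \right)} + u{\left(x{\left(12,2 \right)} \right)} = \frac{50 + 13}{-161 + 13 + 2 \cdot 13^{2}} + 8 \cdot 2^{2} = \frac{1}{-161 + 13 + 2 \cdot 169} \cdot 63 + 8 \cdot 4 = \frac{1}{-161 + 13 + 338} \cdot 63 + 32 = \frac{1}{190} \cdot 63 + 32 = \frac{63}{190} + 32 = \frac{6143}{190}$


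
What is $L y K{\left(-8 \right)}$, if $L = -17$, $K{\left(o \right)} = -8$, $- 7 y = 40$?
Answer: $- \frac{5440}{7} \approx -777.14$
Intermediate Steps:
$y = - \frac{40}{7}$ ($y = \left(- \frac{1}{7}\right) 40 = - \frac{40}{7} \approx -5.7143$)
$L y K{\left(-8 \right)} = \left(-17\right) \left(- \frac{40}{7}\right) \left(-8\right) = \frac{680}{7} \left(-8\right) = - \frac{5440}{7}$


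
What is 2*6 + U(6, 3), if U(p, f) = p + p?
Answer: 24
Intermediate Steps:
U(p, f) = 2*p
2*6 + U(6, 3) = 2*6 + 2*6 = 12 + 12 = 24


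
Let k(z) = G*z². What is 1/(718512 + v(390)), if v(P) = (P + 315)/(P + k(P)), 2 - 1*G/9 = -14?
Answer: 1460186/1049161163279 ≈ 1.3918e-6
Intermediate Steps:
G = 144 (G = 18 - 9*(-14) = 18 + 126 = 144)
k(z) = 144*z²
v(P) = (315 + P)/(P + 144*P²) (v(P) = (P + 315)/(P + 144*P²) = (315 + P)/(P + 144*P²))
1/(718512 + v(390)) = 1/(718512 + (315 + 390)/(390*(1 + 144*390))) = 1/(718512 + (1/390)*705/(1 + 56160)) = 1/(718512 + (1/390)*705/56161) = 1/(718512 + (1/390)*(1/56161)*705) = 1/(718512 + 47/1460186) = 1/(1049161163279/1460186) = 1460186/1049161163279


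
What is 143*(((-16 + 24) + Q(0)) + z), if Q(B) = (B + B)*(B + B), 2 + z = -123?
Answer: -16731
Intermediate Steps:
z = -125 (z = -2 - 123 = -125)
Q(B) = 4*B² (Q(B) = (2*B)*(2*B) = 4*B²)
143*(((-16 + 24) + Q(0)) + z) = 143*(((-16 + 24) + 4*0²) - 125) = 143*((8 + 4*0) - 125) = 143*((8 + 0) - 125) = 143*(8 - 125) = 143*(-117) = -16731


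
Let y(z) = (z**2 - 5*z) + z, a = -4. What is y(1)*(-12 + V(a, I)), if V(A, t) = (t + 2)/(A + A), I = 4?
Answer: 153/4 ≈ 38.250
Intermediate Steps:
V(A, t) = (2 + t)/(2*A) (V(A, t) = (2 + t)/((2*A)) = (2 + t)*(1/(2*A)) = (2 + t)/(2*A))
y(z) = z**2 - 4*z
y(1)*(-12 + V(a, I)) = (1*(-4 + 1))*(-12 + (1/2)*(2 + 4)/(-4)) = (1*(-3))*(-12 + (1/2)*(-1/4)*6) = -3*(-12 - 3/4) = -3*(-51/4) = 153/4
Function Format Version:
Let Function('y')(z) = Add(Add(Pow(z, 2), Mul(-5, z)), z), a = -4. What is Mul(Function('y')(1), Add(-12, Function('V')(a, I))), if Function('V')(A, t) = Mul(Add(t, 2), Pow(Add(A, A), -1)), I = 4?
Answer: Rational(153, 4) ≈ 38.250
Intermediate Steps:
Function('V')(A, t) = Mul(Rational(1, 2), Pow(A, -1), Add(2, t)) (Function('V')(A, t) = Mul(Add(2, t), Pow(Mul(2, A), -1)) = Mul(Add(2, t), Mul(Rational(1, 2), Pow(A, -1))) = Mul(Rational(1, 2), Pow(A, -1), Add(2, t)))
Function('y')(z) = Add(Pow(z, 2), Mul(-4, z))
Mul(Function('y')(1), Add(-12, Function('V')(a, I))) = Mul(Mul(1, Add(-4, 1)), Add(-12, Mul(Rational(1, 2), Pow(-4, -1), Add(2, 4)))) = Mul(Mul(1, -3), Add(-12, Mul(Rational(1, 2), Rational(-1, 4), 6))) = Mul(-3, Add(-12, Rational(-3, 4))) = Mul(-3, Rational(-51, 4)) = Rational(153, 4)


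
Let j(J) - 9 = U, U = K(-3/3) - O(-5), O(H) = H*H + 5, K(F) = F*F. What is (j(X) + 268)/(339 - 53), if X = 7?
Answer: 124/143 ≈ 0.86713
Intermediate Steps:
K(F) = F**2
O(H) = 5 + H**2 (O(H) = H**2 + 5 = 5 + H**2)
U = -29 (U = (-3/3)**2 - (5 + (-5)**2) = (-3*1/3)**2 - (5 + 25) = (-1)**2 - 1*30 = 1 - 30 = -29)
j(J) = -20 (j(J) = 9 - 29 = -20)
(j(X) + 268)/(339 - 53) = (-20 + 268)/(339 - 53) = 248/286 = 248*(1/286) = 124/143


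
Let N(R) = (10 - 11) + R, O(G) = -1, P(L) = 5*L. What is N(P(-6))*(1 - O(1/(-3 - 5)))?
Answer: -62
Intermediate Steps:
N(R) = -1 + R
N(P(-6))*(1 - O(1/(-3 - 5))) = (-1 + 5*(-6))*(1 - 1*(-1)) = (-1 - 30)*(1 + 1) = -31*2 = -62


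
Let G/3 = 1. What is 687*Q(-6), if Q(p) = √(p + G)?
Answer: 687*I*√3 ≈ 1189.9*I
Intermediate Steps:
G = 3 (G = 3*1 = 3)
Q(p) = √(3 + p) (Q(p) = √(p + 3) = √(3 + p))
687*Q(-6) = 687*√(3 - 6) = 687*√(-3) = 687*(I*√3) = 687*I*√3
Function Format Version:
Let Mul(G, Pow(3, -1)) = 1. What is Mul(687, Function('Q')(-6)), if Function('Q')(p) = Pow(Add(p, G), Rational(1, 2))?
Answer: Mul(687, I, Pow(3, Rational(1, 2))) ≈ Mul(1189.9, I)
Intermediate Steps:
G = 3 (G = Mul(3, 1) = 3)
Function('Q')(p) = Pow(Add(3, p), Rational(1, 2)) (Function('Q')(p) = Pow(Add(p, 3), Rational(1, 2)) = Pow(Add(3, p), Rational(1, 2)))
Mul(687, Function('Q')(-6)) = Mul(687, Pow(Add(3, -6), Rational(1, 2))) = Mul(687, Pow(-3, Rational(1, 2))) = Mul(687, Mul(I, Pow(3, Rational(1, 2)))) = Mul(687, I, Pow(3, Rational(1, 2)))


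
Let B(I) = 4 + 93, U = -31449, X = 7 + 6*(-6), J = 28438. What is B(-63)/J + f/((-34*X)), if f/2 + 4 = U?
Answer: -894412593/14019934 ≈ -63.796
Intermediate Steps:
X = -29 (X = 7 - 36 = -29)
f = -62906 (f = -8 + 2*(-31449) = -8 - 62898 = -62906)
B(I) = 97
B(-63)/J + f/((-34*X)) = 97/28438 - 62906/((-34*(-29))) = 97*(1/28438) - 62906/986 = 97/28438 - 62906*1/986 = 97/28438 - 31453/493 = -894412593/14019934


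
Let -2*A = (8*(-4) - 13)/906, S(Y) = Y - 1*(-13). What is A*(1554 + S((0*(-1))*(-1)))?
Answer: 23505/604 ≈ 38.916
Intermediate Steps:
S(Y) = 13 + Y (S(Y) = Y + 13 = 13 + Y)
A = 15/604 (A = -(8*(-4) - 13)/(2*906) = -(-32 - 13)/(2*906) = -(-45)/(2*906) = -1/2*(-15/302) = 15/604 ≈ 0.024834)
A*(1554 + S((0*(-1))*(-1))) = 15*(1554 + (13 + (0*(-1))*(-1)))/604 = 15*(1554 + (13 + 0*(-1)))/604 = 15*(1554 + (13 + 0))/604 = 15*(1554 + 13)/604 = (15/604)*1567 = 23505/604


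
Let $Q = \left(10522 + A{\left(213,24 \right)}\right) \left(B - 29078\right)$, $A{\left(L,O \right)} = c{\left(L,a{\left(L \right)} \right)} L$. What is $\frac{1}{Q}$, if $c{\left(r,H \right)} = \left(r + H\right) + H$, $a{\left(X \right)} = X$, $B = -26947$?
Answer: $- \frac{1}{8214889725} \approx -1.2173 \cdot 10^{-10}$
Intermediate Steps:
$c{\left(r,H \right)} = r + 2 H$ ($c{\left(r,H \right)} = \left(H + r\right) + H = r + 2 H$)
$A{\left(L,O \right)} = 3 L^{2}$ ($A{\left(L,O \right)} = \left(L + 2 L\right) L = 3 L L = 3 L^{2}$)
$Q = -8214889725$ ($Q = \left(10522 + 3 \cdot 213^{2}\right) \left(-26947 - 29078\right) = \left(10522 + 3 \cdot 45369\right) \left(-56025\right) = \left(10522 + 136107\right) \left(-56025\right) = 146629 \left(-56025\right) = -8214889725$)
$\frac{1}{Q} = \frac{1}{-8214889725} = - \frac{1}{8214889725}$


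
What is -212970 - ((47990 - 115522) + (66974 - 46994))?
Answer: -165418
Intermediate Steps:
-212970 - ((47990 - 115522) + (66974 - 46994)) = -212970 - (-67532 + 19980) = -212970 - 1*(-47552) = -212970 + 47552 = -165418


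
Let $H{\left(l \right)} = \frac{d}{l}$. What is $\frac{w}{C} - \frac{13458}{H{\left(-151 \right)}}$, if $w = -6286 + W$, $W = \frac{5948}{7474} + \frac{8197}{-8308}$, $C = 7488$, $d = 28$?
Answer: $\frac{13123067673031725}{180817704704} \approx 72576.0$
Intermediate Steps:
$H{\left(l \right)} = \frac{28}{l}$
$W = - \frac{5924197}{31046996}$ ($W = 5948 \cdot \frac{1}{7474} + 8197 \left(- \frac{1}{8308}\right) = \frac{2974}{3737} - \frac{8197}{8308} = - \frac{5924197}{31046996} \approx -0.19081$)
$w = - \frac{195167341053}{31046996}$ ($w = -6286 - \frac{5924197}{31046996} = - \frac{195167341053}{31046996} \approx -6286.2$)
$\frac{w}{C} - \frac{13458}{H{\left(-151 \right)}} = - \frac{195167341053}{31046996 \cdot 7488} - \frac{13458}{28 \frac{1}{-151}} = \left(- \frac{195167341053}{31046996}\right) \frac{1}{7488} - \frac{13458}{28 \left(- \frac{1}{151}\right)} = - \frac{21685260117}{25831100672} - \frac{13458}{- \frac{28}{151}} = - \frac{21685260117}{25831100672} - - \frac{1016079}{14} = - \frac{21685260117}{25831100672} + \frac{1016079}{14} = \frac{13123067673031725}{180817704704}$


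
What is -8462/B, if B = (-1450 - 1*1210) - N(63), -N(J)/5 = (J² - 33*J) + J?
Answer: -8462/7105 ≈ -1.1910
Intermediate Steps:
N(J) = -5*J² + 160*J (N(J) = -5*((J² - 33*J) + J) = -5*(J² - 32*J) = -5*J² + 160*J)
B = 7105 (B = (-1450 - 1*1210) - 5*63*(32 - 1*63) = (-1450 - 1210) - 5*63*(32 - 63) = -2660 - 5*63*(-31) = -2660 - 1*(-9765) = -2660 + 9765 = 7105)
-8462/B = -8462/7105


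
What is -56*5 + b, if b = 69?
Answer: -211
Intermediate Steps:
-56*5 + b = -56*5 + 69 = -280 + 69 = -211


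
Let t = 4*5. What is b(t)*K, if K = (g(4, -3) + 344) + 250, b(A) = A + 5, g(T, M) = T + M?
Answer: 14875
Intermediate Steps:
t = 20
g(T, M) = M + T
b(A) = 5 + A
K = 595 (K = ((-3 + 4) + 344) + 250 = (1 + 344) + 250 = 345 + 250 = 595)
b(t)*K = (5 + 20)*595 = 25*595 = 14875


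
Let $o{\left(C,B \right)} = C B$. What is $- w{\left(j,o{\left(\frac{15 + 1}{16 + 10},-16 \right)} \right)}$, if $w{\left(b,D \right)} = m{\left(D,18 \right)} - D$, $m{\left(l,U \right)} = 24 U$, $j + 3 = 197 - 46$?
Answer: $- \frac{5744}{13} \approx -441.85$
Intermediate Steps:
$j = 148$ ($j = -3 + \left(197 - 46\right) = -3 + 151 = 148$)
$o{\left(C,B \right)} = B C$
$w{\left(b,D \right)} = 432 - D$ ($w{\left(b,D \right)} = 24 \cdot 18 - D = 432 - D$)
$- w{\left(j,o{\left(\frac{15 + 1}{16 + 10},-16 \right)} \right)} = - (432 - - 16 \frac{15 + 1}{16 + 10}) = - (432 - - 16 \cdot \frac{16}{26}) = - (432 - - 16 \cdot 16 \cdot \frac{1}{26}) = - (432 - \left(-16\right) \frac{8}{13}) = - (432 - - \frac{128}{13}) = - (432 + \frac{128}{13}) = \left(-1\right) \frac{5744}{13} = - \frac{5744}{13}$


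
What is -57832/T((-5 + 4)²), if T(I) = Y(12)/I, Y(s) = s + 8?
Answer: -14458/5 ≈ -2891.6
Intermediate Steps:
Y(s) = 8 + s
T(I) = 20/I (T(I) = (8 + 12)/I = 20/I)
-57832/T((-5 + 4)²) = -57832*(-5 + 4)²/20 = -57832/(20/((-1)²)) = -57832/(20/1) = -57832/(20*1) = -57832/20 = -57832*1/20 = -14458/5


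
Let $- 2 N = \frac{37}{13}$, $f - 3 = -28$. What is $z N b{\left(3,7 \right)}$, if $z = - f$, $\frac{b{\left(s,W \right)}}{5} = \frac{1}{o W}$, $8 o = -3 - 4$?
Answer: $\frac{18500}{637} \approx 29.042$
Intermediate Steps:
$f = -25$ ($f = 3 - 28 = -25$)
$o = - \frac{7}{8}$ ($o = \frac{-3 - 4}{8} = \frac{1}{8} \left(-7\right) = - \frac{7}{8} \approx -0.875$)
$b{\left(s,W \right)} = - \frac{40}{7 W}$ ($b{\left(s,W \right)} = \frac{5}{\left(- \frac{7}{8}\right) W} = 5 \left(- \frac{8}{7 W}\right) = - \frac{40}{7 W}$)
$z = 25$ ($z = \left(-1\right) \left(-25\right) = 25$)
$N = - \frac{37}{26}$ ($N = - \frac{37 \cdot \frac{1}{13}}{2} = \left(- \frac{1}{2}\right) \frac{37}{13} = - \frac{37}{26} \approx -1.4231$)
$z N b{\left(3,7 \right)} = 25 \left(- \frac{37}{26}\right) \left(- \frac{40}{7 \cdot 7}\right) = - \frac{925 \left(\left(- \frac{40}{7}\right) \frac{1}{7}\right)}{26} = \left(- \frac{925}{26}\right) \left(- \frac{40}{49}\right) = \frac{18500}{637}$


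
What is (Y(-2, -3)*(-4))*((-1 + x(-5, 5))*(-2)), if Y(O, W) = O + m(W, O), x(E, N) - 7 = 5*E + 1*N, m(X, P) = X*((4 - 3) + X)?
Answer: -448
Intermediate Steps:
m(X, P) = X*(1 + X)
x(E, N) = 7 + N + 5*E (x(E, N) = 7 + (5*E + 1*N) = 7 + (5*E + N) = 7 + (N + 5*E) = 7 + N + 5*E)
Y(O, W) = O + W*(1 + W)
(Y(-2, -3)*(-4))*((-1 + x(-5, 5))*(-2)) = ((-2 - 3*(1 - 3))*(-4))*((-1 + (7 + 5 + 5*(-5)))*(-2)) = ((-2 - 3*(-2))*(-4))*((-1 + (7 + 5 - 25))*(-2)) = ((-2 + 6)*(-4))*((-1 - 13)*(-2)) = (4*(-4))*(-14*(-2)) = -16*28 = -448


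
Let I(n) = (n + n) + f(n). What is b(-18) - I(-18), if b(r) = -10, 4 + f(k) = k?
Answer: 48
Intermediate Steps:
f(k) = -4 + k
I(n) = -4 + 3*n (I(n) = (n + n) + (-4 + n) = 2*n + (-4 + n) = -4 + 3*n)
b(-18) - I(-18) = -10 - (-4 + 3*(-18)) = -10 - (-4 - 54) = -10 - 1*(-58) = -10 + 58 = 48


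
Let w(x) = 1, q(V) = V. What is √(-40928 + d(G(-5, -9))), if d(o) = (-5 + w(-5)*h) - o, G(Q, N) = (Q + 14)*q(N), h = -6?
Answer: I*√40858 ≈ 202.13*I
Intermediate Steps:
G(Q, N) = N*(14 + Q) (G(Q, N) = (Q + 14)*N = (14 + Q)*N = N*(14 + Q))
d(o) = -11 - o (d(o) = (-5 + 1*(-6)) - o = (-5 - 6) - o = -11 - o)
√(-40928 + d(G(-5, -9))) = √(-40928 + (-11 - (-9)*(14 - 5))) = √(-40928 + (-11 - (-9)*9)) = √(-40928 + (-11 - 1*(-81))) = √(-40928 + (-11 + 81)) = √(-40928 + 70) = √(-40858) = I*√40858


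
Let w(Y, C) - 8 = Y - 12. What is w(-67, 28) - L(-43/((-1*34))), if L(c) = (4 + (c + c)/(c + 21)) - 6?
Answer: -52319/757 ≈ -69.114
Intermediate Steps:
w(Y, C) = -4 + Y (w(Y, C) = 8 + (Y - 12) = 8 + (-12 + Y) = -4 + Y)
L(c) = -2 + 2*c/(21 + c) (L(c) = (4 + (2*c)/(21 + c)) - 6 = (4 + 2*c/(21 + c)) - 6 = -2 + 2*c/(21 + c))
w(-67, 28) - L(-43/((-1*34))) = (-4 - 67) - (-42)/(21 - 43/((-1*34))) = -71 - (-42)/(21 - 43/(-34)) = -71 - (-42)/(21 - 43*(-1/34)) = -71 - (-42)/(21 + 43/34) = -71 - (-42)/757/34 = -71 - (-42)*34/757 = -71 - 1*(-1428/757) = -71 + 1428/757 = -52319/757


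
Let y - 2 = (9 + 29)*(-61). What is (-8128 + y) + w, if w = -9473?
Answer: -19917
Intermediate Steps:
y = -2316 (y = 2 + (9 + 29)*(-61) = 2 + 38*(-61) = 2 - 2318 = -2316)
(-8128 + y) + w = (-8128 - 2316) - 9473 = -10444 - 9473 = -19917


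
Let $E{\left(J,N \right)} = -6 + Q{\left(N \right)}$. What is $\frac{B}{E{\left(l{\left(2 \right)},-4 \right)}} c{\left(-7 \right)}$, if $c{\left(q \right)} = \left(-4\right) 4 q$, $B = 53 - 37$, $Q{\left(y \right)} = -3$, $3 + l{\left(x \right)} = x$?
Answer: $- \frac{1792}{9} \approx -199.11$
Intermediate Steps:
$l{\left(x \right)} = -3 + x$
$B = 16$
$c{\left(q \right)} = - 16 q$
$E{\left(J,N \right)} = -9$ ($E{\left(J,N \right)} = -6 - 3 = -9$)
$\frac{B}{E{\left(l{\left(2 \right)},-4 \right)}} c{\left(-7 \right)} = \frac{1}{-9} \cdot 16 \left(\left(-16\right) \left(-7\right)\right) = \left(- \frac{1}{9}\right) 16 \cdot 112 = \left(- \frac{16}{9}\right) 112 = - \frac{1792}{9}$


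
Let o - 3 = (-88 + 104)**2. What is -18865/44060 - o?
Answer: -2286081/8812 ≈ -259.43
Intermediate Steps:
o = 259 (o = 3 + (-88 + 104)**2 = 3 + 16**2 = 3 + 256 = 259)
-18865/44060 - o = -18865/44060 - 1*259 = -18865*1/44060 - 259 = -3773/8812 - 259 = -2286081/8812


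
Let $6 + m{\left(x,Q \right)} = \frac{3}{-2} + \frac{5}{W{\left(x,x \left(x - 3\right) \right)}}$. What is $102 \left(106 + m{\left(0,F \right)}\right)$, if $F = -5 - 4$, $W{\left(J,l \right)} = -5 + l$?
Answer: $9945$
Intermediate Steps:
$F = -9$ ($F = -5 - 4 = -9$)
$m{\left(x,Q \right)} = - \frac{15}{2} + \frac{5}{-5 + x \left(-3 + x\right)}$ ($m{\left(x,Q \right)} = -6 + \left(\frac{3}{-2} + \frac{5}{-5 + x \left(x - 3\right)}\right) = -6 + \left(3 \left(- \frac{1}{2}\right) + \frac{5}{-5 + x \left(-3 + x\right)}\right) = -6 - \left(\frac{3}{2} - \frac{5}{-5 + x \left(-3 + x\right)}\right) = - \frac{15}{2} + \frac{5}{-5 + x \left(-3 + x\right)}$)
$102 \left(106 + m{\left(0,F \right)}\right) = 102 \left(106 + \frac{5 \left(-17 - 0 + 3 \cdot 0^{2}\right)}{2 \left(5 - 0^{2} + 3 \cdot 0\right)}\right) = 102 \left(106 + \frac{5 \left(-17 + 0 + 3 \cdot 0\right)}{2 \left(5 - 0 + 0\right)}\right) = 102 \left(106 + \frac{5 \left(-17 + 0 + 0\right)}{2 \left(5 + 0 + 0\right)}\right) = 102 \left(106 + \frac{5}{2} \cdot \frac{1}{5} \left(-17\right)\right) = 102 \left(106 - \frac{17}{2}\right) = 102 \cdot \frac{195}{2} = 9945$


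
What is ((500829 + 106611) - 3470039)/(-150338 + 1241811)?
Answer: -2862599/1091473 ≈ -2.6227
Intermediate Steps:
((500829 + 106611) - 3470039)/(-150338 + 1241811) = (607440 - 3470039)/1091473 = -2862599*1/1091473 = -2862599/1091473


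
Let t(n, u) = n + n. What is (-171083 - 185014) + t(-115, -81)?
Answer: -356327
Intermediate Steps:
t(n, u) = 2*n
(-171083 - 185014) + t(-115, -81) = (-171083 - 185014) + 2*(-115) = -356097 - 230 = -356327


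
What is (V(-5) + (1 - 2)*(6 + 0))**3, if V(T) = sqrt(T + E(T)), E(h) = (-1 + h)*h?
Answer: -1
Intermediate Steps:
E(h) = h*(-1 + h)
V(T) = sqrt(T + T*(-1 + T))
(V(-5) + (1 - 2)*(6 + 0))**3 = (sqrt((-5)**2) + (1 - 2)*(6 + 0))**3 = (sqrt(25) - 1*6)**3 = (5 - 6)**3 = (-1)**3 = -1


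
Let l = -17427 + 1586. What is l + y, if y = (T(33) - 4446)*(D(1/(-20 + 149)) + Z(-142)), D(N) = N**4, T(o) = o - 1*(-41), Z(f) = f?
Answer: 167533635311651/276922881 ≈ 6.0498e+5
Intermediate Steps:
T(o) = 41 + o (T(o) = o + 41 = 41 + o)
l = -15841
y = 171920370669572/276922881 (y = ((41 + 33) - 4446)*((1/(-20 + 149))**4 - 142) = (74 - 4446)*((1/129)**4 - 142) = -4372*((1/129)**4 - 142) = -4372*(1/276922881 - 142) = -4372*(-39323049101/276922881) = 171920370669572/276922881 ≈ 6.2082e+5)
l + y = -15841 + 171920370669572/276922881 = 167533635311651/276922881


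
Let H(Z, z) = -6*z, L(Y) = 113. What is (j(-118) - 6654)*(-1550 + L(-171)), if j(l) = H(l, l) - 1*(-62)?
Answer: 8455308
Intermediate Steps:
j(l) = 62 - 6*l (j(l) = -6*l - 1*(-62) = -6*l + 62 = 62 - 6*l)
(j(-118) - 6654)*(-1550 + L(-171)) = ((62 - 6*(-118)) - 6654)*(-1550 + 113) = ((62 + 708) - 6654)*(-1437) = (770 - 6654)*(-1437) = -5884*(-1437) = 8455308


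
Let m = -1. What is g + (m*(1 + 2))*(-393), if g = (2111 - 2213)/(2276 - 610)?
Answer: 57768/49 ≈ 1178.9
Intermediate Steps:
g = -3/49 (g = -102/1666 = -102*1/1666 = -3/49 ≈ -0.061224)
g + (m*(1 + 2))*(-393) = -3/49 - (1 + 2)*(-393) = -3/49 - 1*3*(-393) = -3/49 - 3*(-393) = -3/49 + 1179 = 57768/49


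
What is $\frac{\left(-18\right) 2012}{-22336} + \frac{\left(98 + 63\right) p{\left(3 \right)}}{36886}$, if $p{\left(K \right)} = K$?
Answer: $\frac{84165729}{51492856} \approx 1.6345$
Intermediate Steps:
$\frac{\left(-18\right) 2012}{-22336} + \frac{\left(98 + 63\right) p{\left(3 \right)}}{36886} = \frac{\left(-18\right) 2012}{-22336} + \frac{\left(98 + 63\right) 3}{36886} = \left(-36216\right) \left(- \frac{1}{22336}\right) + 161 \cdot 3 \cdot \frac{1}{36886} = \frac{4527}{2792} + 483 \cdot \frac{1}{36886} = \frac{4527}{2792} + \frac{483}{36886} = \frac{84165729}{51492856}$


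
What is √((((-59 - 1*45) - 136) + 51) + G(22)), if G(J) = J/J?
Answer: 2*I*√47 ≈ 13.711*I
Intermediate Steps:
G(J) = 1
√((((-59 - 1*45) - 136) + 51) + G(22)) = √((((-59 - 1*45) - 136) + 51) + 1) = √((((-59 - 45) - 136) + 51) + 1) = √(((-104 - 136) + 51) + 1) = √((-240 + 51) + 1) = √(-189 + 1) = √(-188) = 2*I*√47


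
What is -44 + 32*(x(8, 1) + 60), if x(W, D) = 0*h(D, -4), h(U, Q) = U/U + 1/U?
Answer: 1876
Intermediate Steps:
h(U, Q) = 1 + 1/U
x(W, D) = 0 (x(W, D) = 0*((1 + D)/D) = 0)
-44 + 32*(x(8, 1) + 60) = -44 + 32*(0 + 60) = -44 + 32*60 = -44 + 1920 = 1876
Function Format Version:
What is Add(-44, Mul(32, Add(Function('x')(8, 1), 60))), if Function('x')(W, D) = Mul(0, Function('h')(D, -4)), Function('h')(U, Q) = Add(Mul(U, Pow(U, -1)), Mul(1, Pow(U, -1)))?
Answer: 1876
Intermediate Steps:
Function('h')(U, Q) = Add(1, Pow(U, -1))
Function('x')(W, D) = 0 (Function('x')(W, D) = Mul(0, Mul(Pow(D, -1), Add(1, D))) = 0)
Add(-44, Mul(32, Add(Function('x')(8, 1), 60))) = Add(-44, Mul(32, Add(0, 60))) = Add(-44, Mul(32, 60)) = Add(-44, 1920) = 1876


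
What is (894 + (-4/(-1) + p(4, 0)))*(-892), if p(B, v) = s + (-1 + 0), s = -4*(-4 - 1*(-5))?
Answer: -796556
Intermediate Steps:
s = -4 (s = -4*(-4 + 5) = -4*1 = -4)
p(B, v) = -5 (p(B, v) = -4 + (-1 + 0) = -4 - 1 = -5)
(894 + (-4/(-1) + p(4, 0)))*(-892) = (894 + (-4/(-1) - 5))*(-892) = (894 + (-4*(-1) - 5))*(-892) = (894 + (-1*(-4) - 5))*(-892) = (894 + (4 - 5))*(-892) = (894 - 1)*(-892) = 893*(-892) = -796556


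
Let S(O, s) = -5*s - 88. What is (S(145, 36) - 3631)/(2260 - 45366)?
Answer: 557/6158 ≈ 0.090451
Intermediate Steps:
S(O, s) = -88 - 5*s
(S(145, 36) - 3631)/(2260 - 45366) = ((-88 - 5*36) - 3631)/(2260 - 45366) = ((-88 - 180) - 3631)/(-43106) = (-268 - 3631)*(-1/43106) = -3899*(-1/43106) = 557/6158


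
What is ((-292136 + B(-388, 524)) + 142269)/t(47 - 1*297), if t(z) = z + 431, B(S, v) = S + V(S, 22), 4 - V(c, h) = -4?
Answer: -150247/181 ≈ -830.09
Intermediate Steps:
V(c, h) = 8 (V(c, h) = 4 - 1*(-4) = 4 + 4 = 8)
B(S, v) = 8 + S (B(S, v) = S + 8 = 8 + S)
t(z) = 431 + z
((-292136 + B(-388, 524)) + 142269)/t(47 - 1*297) = ((-292136 + (8 - 388)) + 142269)/(431 + (47 - 1*297)) = ((-292136 - 380) + 142269)/(431 + (47 - 297)) = (-292516 + 142269)/(431 - 250) = -150247/181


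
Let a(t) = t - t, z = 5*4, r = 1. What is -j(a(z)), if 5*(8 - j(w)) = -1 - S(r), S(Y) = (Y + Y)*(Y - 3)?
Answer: -37/5 ≈ -7.4000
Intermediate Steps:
S(Y) = 2*Y*(-3 + Y) (S(Y) = (2*Y)*(-3 + Y) = 2*Y*(-3 + Y))
z = 20
a(t) = 0
j(w) = 37/5 (j(w) = 8 - (-1 - 2*(-3 + 1))/5 = 8 - (-1 - 2*(-2))/5 = 8 - (-1 - 1*(-4))/5 = 8 - (-1 + 4)/5 = 8 - 1/5*3 = 8 - 3/5 = 37/5)
-j(a(z)) = -1*37/5 = -37/5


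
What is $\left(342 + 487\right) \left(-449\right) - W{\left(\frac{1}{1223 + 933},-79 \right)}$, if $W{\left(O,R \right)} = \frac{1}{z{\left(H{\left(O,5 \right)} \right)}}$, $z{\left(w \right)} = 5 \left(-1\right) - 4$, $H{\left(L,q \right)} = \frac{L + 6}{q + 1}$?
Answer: $- \frac{3349988}{9} \approx -3.7222 \cdot 10^{5}$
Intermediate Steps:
$H{\left(L,q \right)} = \frac{6 + L}{1 + q}$
$z{\left(w \right)} = -9$ ($z{\left(w \right)} = -5 - 4 = -9$)
$W{\left(O,R \right)} = - \frac{1}{9}$ ($W{\left(O,R \right)} = \frac{1}{-9} = - \frac{1}{9}$)
$\left(342 + 487\right) \left(-449\right) - W{\left(\frac{1}{1223 + 933},-79 \right)} = \left(342 + 487\right) \left(-449\right) - - \frac{1}{9} = 829 \left(-449\right) + \frac{1}{9} = -372221 + \frac{1}{9} = - \frac{3349988}{9}$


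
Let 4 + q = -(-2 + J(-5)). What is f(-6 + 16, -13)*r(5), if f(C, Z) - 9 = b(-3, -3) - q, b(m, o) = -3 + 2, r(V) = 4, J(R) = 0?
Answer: 40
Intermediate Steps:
b(m, o) = -1
q = -2 (q = -4 - (-2 + 0) = -4 - 1*(-2) = -4 + 2 = -2)
f(C, Z) = 10 (f(C, Z) = 9 + (-1 - 1*(-2)) = 9 + (-1 + 2) = 9 + 1 = 10)
f(-6 + 16, -13)*r(5) = 10*4 = 40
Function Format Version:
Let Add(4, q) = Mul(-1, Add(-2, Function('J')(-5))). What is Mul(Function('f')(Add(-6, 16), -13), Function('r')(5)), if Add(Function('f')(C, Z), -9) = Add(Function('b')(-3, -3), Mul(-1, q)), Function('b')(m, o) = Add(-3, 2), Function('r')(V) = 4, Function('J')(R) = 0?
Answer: 40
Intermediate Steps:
Function('b')(m, o) = -1
q = -2 (q = Add(-4, Mul(-1, Add(-2, 0))) = Add(-4, Mul(-1, -2)) = Add(-4, 2) = -2)
Function('f')(C, Z) = 10 (Function('f')(C, Z) = Add(9, Add(-1, Mul(-1, -2))) = Add(9, Add(-1, 2)) = Add(9, 1) = 10)
Mul(Function('f')(Add(-6, 16), -13), Function('r')(5)) = Mul(10, 4) = 40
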